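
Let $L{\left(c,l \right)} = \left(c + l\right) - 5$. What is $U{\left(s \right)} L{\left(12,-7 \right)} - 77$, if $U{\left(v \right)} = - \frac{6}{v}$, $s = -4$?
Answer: $-77$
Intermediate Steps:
$L{\left(c,l \right)} = -5 + c + l$
$U{\left(s \right)} L{\left(12,-7 \right)} - 77 = - \frac{6}{-4} \left(-5 + 12 - 7\right) - 77 = \left(-6\right) \left(- \frac{1}{4}\right) 0 - 77 = \frac{3}{2} \cdot 0 - 77 = 0 - 77 = -77$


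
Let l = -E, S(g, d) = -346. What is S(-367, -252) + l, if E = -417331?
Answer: 416985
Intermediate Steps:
l = 417331 (l = -1*(-417331) = 417331)
S(-367, -252) + l = -346 + 417331 = 416985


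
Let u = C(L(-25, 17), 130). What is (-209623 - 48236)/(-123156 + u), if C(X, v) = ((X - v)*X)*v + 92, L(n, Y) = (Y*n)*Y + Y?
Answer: -257859/6875876456 ≈ -3.7502e-5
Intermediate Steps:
L(n, Y) = Y + n*Y² (L(n, Y) = n*Y² + Y = Y + n*Y²)
C(X, v) = 92 + X*v*(X - v) (C(X, v) = (X*(X - v))*v + 92 = X*v*(X - v) + 92 = 92 + X*v*(X - v))
u = 6875999612 (u = 92 + 130*(17*(1 + 17*(-25)))² - 1*17*(1 + 17*(-25))*130² = 92 + 130*(17*(1 - 425))² - 1*17*(1 - 425)*16900 = 92 + 130*(17*(-424))² - 1*17*(-424)*16900 = 92 + 130*(-7208)² - 1*(-7208)*16900 = 92 + 130*51955264 + 121815200 = 92 + 6754184320 + 121815200 = 6875999612)
(-209623 - 48236)/(-123156 + u) = (-209623 - 48236)/(-123156 + 6875999612) = -257859/6875876456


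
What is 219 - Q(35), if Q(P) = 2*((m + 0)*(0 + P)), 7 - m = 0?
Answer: -271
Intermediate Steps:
m = 7 (m = 7 - 1*0 = 7 + 0 = 7)
Q(P) = 14*P (Q(P) = 2*((7 + 0)*(0 + P)) = 2*(7*P) = 14*P)
219 - Q(35) = 219 - 14*35 = 219 - 1*490 = 219 - 490 = -271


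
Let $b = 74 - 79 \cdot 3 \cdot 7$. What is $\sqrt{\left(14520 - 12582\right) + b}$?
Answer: $\sqrt{353} \approx 18.788$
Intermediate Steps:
$b = -1585$ ($b = 74 - 1659 = -1585$)
$\sqrt{\left(14520 - 12582\right) + b} = \sqrt{\left(14520 - 12582\right) - 1585} = \sqrt{1938 - 1585} = \sqrt{353}$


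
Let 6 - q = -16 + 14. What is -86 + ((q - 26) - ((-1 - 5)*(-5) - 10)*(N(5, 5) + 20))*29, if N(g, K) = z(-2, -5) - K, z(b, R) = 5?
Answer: -12208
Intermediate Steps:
q = 8 (q = 6 - (-16 + 14) = 6 - 1*(-2) = 6 + 2 = 8)
N(g, K) = 5 - K
-86 + ((q - 26) - ((-1 - 5)*(-5) - 10)*(N(5, 5) + 20))*29 = -86 + ((8 - 26) - ((-1 - 5)*(-5) - 10)*((5 - 1*5) + 20))*29 = -86 + (-18 - (-6*(-5) - 10)*((5 - 5) + 20))*29 = -86 + (-18 - (30 - 10)*(0 + 20))*29 = -86 + (-18 - 20*20)*29 = -86 + (-18 - 1*400)*29 = -86 + (-18 - 400)*29 = -86 - 418*29 = -86 - 12122 = -12208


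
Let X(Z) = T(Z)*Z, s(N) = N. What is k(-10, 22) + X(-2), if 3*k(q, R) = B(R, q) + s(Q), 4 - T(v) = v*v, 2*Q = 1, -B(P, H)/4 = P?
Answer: -175/6 ≈ -29.167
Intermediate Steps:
B(P, H) = -4*P
Q = ½ (Q = (½)*1 = ½ ≈ 0.50000)
T(v) = 4 - v² (T(v) = 4 - v*v = 4 - v²)
X(Z) = Z*(4 - Z²) (X(Z) = (4 - Z²)*Z = Z*(4 - Z²))
k(q, R) = ⅙ - 4*R/3 (k(q, R) = (-4*R + ½)/3 = (½ - 4*R)/3 = ⅙ - 4*R/3)
k(-10, 22) + X(-2) = (⅙ - 4/3*22) - 2*(4 - 1*(-2)²) = (⅙ - 88/3) - 2*(4 - 1*4) = -175/6 - 2*(4 - 4) = -175/6 - 2*0 = -175/6 + 0 = -175/6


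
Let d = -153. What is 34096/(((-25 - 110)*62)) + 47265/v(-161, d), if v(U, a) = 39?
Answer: 65713051/54405 ≈ 1207.8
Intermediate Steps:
34096/(((-25 - 110)*62)) + 47265/v(-161, d) = 34096/(((-25 - 110)*62)) + 47265/39 = 34096/((-135*62)) + 47265*(1/39) = 34096/(-8370) + 15755/13 = 34096*(-1/8370) + 15755/13 = -17048/4185 + 15755/13 = 65713051/54405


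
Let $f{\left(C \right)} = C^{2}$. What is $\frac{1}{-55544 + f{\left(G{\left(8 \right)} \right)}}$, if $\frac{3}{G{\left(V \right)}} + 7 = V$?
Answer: $- \frac{1}{55535} \approx -1.8007 \cdot 10^{-5}$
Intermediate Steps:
$G{\left(V \right)} = \frac{3}{-7 + V}$
$\frac{1}{-55544 + f{\left(G{\left(8 \right)} \right)}} = \frac{1}{-55544 + \left(\frac{3}{-7 + 8}\right)^{2}} = \frac{1}{-55544 + \left(\frac{3}{1}\right)^{2}} = \frac{1}{-55544 + \left(3 \cdot 1\right)^{2}} = \frac{1}{-55544 + 3^{2}} = \frac{1}{-55544 + 9} = \frac{1}{-55535} = - \frac{1}{55535}$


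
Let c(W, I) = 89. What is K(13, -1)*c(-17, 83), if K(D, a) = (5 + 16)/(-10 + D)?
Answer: 623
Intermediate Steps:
K(D, a) = 21/(-10 + D)
K(13, -1)*c(-17, 83) = (21/(-10 + 13))*89 = (21/3)*89 = (21*(⅓))*89 = 7*89 = 623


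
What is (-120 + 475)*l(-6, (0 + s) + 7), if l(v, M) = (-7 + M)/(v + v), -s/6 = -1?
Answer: -355/2 ≈ -177.50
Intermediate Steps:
s = 6 (s = -6*(-1) = 6)
l(v, M) = (-7 + M)/(2*v) (l(v, M) = (-7 + M)/((2*v)) = (-7 + M)*(1/(2*v)) = (-7 + M)/(2*v))
(-120 + 475)*l(-6, (0 + s) + 7) = (-120 + 475)*((½)*(-7 + ((0 + 6) + 7))/(-6)) = 355*((½)*(-⅙)*(-7 + (6 + 7))) = 355*((½)*(-⅙)*(-7 + 13)) = 355*((½)*(-⅙)*6) = 355*(-½) = -355/2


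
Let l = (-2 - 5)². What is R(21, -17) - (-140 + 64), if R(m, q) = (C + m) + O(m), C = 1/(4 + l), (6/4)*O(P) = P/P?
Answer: 15532/159 ≈ 97.686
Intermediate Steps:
l = 49 (l = (-7)² = 49)
O(P) = ⅔ (O(P) = 2*(P/P)/3 = (⅔)*1 = ⅔)
C = 1/53 (C = 1/(4 + 49) = 1/53 ≈ 0.018868)
R(m, q) = 109/159 + m (R(m, q) = (1/53 + m) + ⅔ = 109/159 + m)
R(21, -17) - (-140 + 64) = (109/159 + 21) - (-140 + 64) = 3448/159 - 1*(-76) = 3448/159 + 76 = 15532/159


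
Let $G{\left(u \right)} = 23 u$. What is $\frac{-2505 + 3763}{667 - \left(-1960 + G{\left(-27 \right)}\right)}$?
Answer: $\frac{629}{1624} \approx 0.38732$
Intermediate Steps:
$\frac{-2505 + 3763}{667 - \left(-1960 + G{\left(-27 \right)}\right)} = \frac{-2505 + 3763}{667 + \left(1960 - 23 \left(-27\right)\right)} = \frac{1258}{667 + \left(1960 - -621\right)} = \frac{1258}{667 + \left(1960 + 621\right)} = \frac{1258}{667 + 2581} = \frac{1258}{3248} = 1258 \cdot \frac{1}{3248} = \frac{629}{1624}$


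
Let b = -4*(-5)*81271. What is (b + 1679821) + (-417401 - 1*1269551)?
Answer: 1618289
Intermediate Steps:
b = 1625420 (b = 20*81271 = 1625420)
(b + 1679821) + (-417401 - 1*1269551) = (1625420 + 1679821) + (-417401 - 1*1269551) = 3305241 + (-417401 - 1269551) = 3305241 - 1686952 = 1618289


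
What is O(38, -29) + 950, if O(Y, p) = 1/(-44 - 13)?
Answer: 54149/57 ≈ 949.98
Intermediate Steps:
O(Y, p) = -1/57 (O(Y, p) = 1/(-57) = -1/57)
O(38, -29) + 950 = -1/57 + 950 = 54149/57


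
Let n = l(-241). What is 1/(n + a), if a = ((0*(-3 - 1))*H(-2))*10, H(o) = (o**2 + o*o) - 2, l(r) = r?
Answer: -1/241 ≈ -0.0041494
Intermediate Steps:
H(o) = -2 + 2*o**2 (H(o) = (o**2 + o**2) - 2 = 2*o**2 - 2 = -2 + 2*o**2)
a = 0 (a = ((0*(-3 - 1))*(-2 + 2*(-2)**2))*10 = ((0*(-4))*(-2 + 2*4))*10 = (0*(-2 + 8))*10 = (0*6)*10 = 0*10 = 0)
n = -241
1/(n + a) = 1/(-241 + 0) = 1/(-241) = -1/241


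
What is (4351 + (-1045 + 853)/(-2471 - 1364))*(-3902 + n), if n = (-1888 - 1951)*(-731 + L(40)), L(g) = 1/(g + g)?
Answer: 3740875098881717/306800 ≈ 1.2193e+10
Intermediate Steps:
L(g) = 1/(2*g)
n = 224500881/80 (n = (-1888 - 1951)*(-731 + (½)/40) = -3839*(-731 + (½)*(1/40)) = -3839*(-731 + 1/80) = -3839*(-58479/80) = 224500881/80 ≈ 2.8063e+6)
(4351 + (-1045 + 853)/(-2471 - 1364))*(-3902 + n) = (4351 + (-1045 + 853)/(-2471 - 1364))*(-3902 + 224500881/80) = (4351 - 192/(-3835))*(224188721/80) = (4351 - 192*(-1/3835))*(224188721/80) = (4351 + 192/3835)*(224188721/80) = (16686277/3835)*(224188721/80) = 3740875098881717/306800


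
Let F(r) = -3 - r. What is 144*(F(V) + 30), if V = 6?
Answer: 3024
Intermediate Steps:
144*(F(V) + 30) = 144*((-3 - 1*6) + 30) = 144*((-3 - 6) + 30) = 144*(-9 + 30) = 144*21 = 3024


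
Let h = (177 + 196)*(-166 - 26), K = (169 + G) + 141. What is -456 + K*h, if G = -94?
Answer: -15469512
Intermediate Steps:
K = 216 (K = (169 - 94) + 141 = 75 + 141 = 216)
h = -71616 (h = 373*(-192) = -71616)
-456 + K*h = -456 + 216*(-71616) = -456 - 15469056 = -15469512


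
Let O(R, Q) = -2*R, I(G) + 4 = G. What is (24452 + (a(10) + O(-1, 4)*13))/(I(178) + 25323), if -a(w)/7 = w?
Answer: 2712/2833 ≈ 0.95729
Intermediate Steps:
I(G) = -4 + G
a(w) = -7*w
(24452 + (a(10) + O(-1, 4)*13))/(I(178) + 25323) = (24452 + (-7*10 - 2*(-1)*13))/((-4 + 178) + 25323) = (24452 + (-70 + 2*13))/(174 + 25323) = (24452 + (-70 + 26))/25497 = (24452 - 44)*(1/25497) = 24408*(1/25497) = 2712/2833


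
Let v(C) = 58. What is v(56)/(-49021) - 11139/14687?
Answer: -546896765/719971427 ≈ -0.75961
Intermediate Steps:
v(56)/(-49021) - 11139/14687 = 58/(-49021) - 11139/14687 = 58*(-1/49021) - 11139*1/14687 = -58/49021 - 11139/14687 = -546896765/719971427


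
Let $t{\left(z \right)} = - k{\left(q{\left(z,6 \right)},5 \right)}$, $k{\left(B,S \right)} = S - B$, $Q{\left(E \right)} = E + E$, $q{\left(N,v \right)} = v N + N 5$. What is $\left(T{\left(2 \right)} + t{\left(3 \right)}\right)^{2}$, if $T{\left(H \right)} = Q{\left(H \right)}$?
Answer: $1024$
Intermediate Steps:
$q{\left(N,v \right)} = 5 N + N v$ ($q{\left(N,v \right)} = N v + 5 N = 5 N + N v$)
$Q{\left(E \right)} = 2 E$
$T{\left(H \right)} = 2 H$
$t{\left(z \right)} = -5 + 11 z$ ($t{\left(z \right)} = - (5 - z \left(5 + 6\right)) = - (5 - z 11) = - (5 - 11 z) = -5 + 11 z$)
$\left(T{\left(2 \right)} + t{\left(3 \right)}\right)^{2} = \left(2 \cdot 2 + \left(-5 + 11 \cdot 3\right)\right)^{2} = \left(4 + \left(-5 + 33\right)\right)^{2} = \left(4 + 28\right)^{2} = 32^{2} = 1024$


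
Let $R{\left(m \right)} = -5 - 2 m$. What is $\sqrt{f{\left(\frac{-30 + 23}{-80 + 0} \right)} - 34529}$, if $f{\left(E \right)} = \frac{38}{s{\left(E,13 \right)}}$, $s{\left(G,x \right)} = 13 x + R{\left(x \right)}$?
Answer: $\frac{i \sqrt{164391258}}{69} \approx 185.82 i$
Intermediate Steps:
$s{\left(G,x \right)} = -5 + 11 x$ ($s{\left(G,x \right)} = 13 x - \left(5 + 2 x\right) = -5 + 11 x$)
$f{\left(E \right)} = \frac{19}{69}$ ($f{\left(E \right)} = \frac{38}{-5 + 11 \cdot 13} = \frac{38}{-5 + 143} = \frac{38}{138} = 38 \cdot \frac{1}{138} = \frac{19}{69}$)
$\sqrt{f{\left(\frac{-30 + 23}{-80 + 0} \right)} - 34529} = \sqrt{\frac{19}{69} - 34529} = \sqrt{- \frac{2382482}{69}} = \frac{i \sqrt{164391258}}{69}$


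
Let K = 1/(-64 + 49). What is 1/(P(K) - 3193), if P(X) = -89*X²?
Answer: -225/718514 ≈ -0.00031315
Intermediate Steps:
K = -1/15 (K = 1/(-15) = -1/15 ≈ -0.066667)
1/(P(K) - 3193) = 1/(-89*(-1/15)² - 3193) = 1/(-89*1/225 - 3193) = 1/(-89/225 - 3193) = 1/(-718514/225) = -225/718514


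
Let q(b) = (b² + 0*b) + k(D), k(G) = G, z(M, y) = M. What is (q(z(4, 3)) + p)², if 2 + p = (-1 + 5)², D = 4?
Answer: 1156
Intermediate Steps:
p = 14 (p = -2 + (-1 + 5)² = -2 + 4² = -2 + 16 = 14)
q(b) = 4 + b² (q(b) = (b² + 0*b) + 4 = (b² + 0) + 4 = b² + 4 = 4 + b²)
(q(z(4, 3)) + p)² = ((4 + 4²) + 14)² = ((4 + 16) + 14)² = (20 + 14)² = 34² = 1156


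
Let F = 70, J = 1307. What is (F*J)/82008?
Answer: 45745/41004 ≈ 1.1156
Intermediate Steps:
(F*J)/82008 = (70*1307)/82008 = 91490*(1/82008) = 45745/41004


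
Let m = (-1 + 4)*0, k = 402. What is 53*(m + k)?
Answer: 21306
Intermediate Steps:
m = 0 (m = 3*0 = 0)
53*(m + k) = 53*(0 + 402) = 53*402 = 21306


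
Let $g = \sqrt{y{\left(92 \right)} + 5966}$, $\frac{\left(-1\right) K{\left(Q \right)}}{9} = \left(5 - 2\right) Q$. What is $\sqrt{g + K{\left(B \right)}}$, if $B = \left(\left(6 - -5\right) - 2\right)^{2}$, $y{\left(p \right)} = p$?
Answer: $\sqrt{-2187 + \sqrt{6058}} \approx 45.926 i$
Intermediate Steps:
$B = 81$ ($B = \left(\left(6 + 5\right) - 2\right)^{2} = \left(11 - 2\right)^{2} = 9^{2} = 81$)
$K{\left(Q \right)} = - 27 Q$ ($K{\left(Q \right)} = - 9 \left(5 - 2\right) Q = - 9 \cdot 3 Q = - 27 Q$)
$g = \sqrt{6058}$ ($g = \sqrt{92 + 5966} = \sqrt{6058} \approx 77.833$)
$\sqrt{g + K{\left(B \right)}} = \sqrt{\sqrt{6058} - 2187} = \sqrt{-2187 + \sqrt{6058}}$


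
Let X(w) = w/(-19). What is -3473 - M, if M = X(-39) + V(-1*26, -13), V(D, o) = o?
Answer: -65779/19 ≈ -3462.1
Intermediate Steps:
X(w) = -w/19 (X(w) = w*(-1/19) = -w/19)
M = -208/19 (M = -1/19*(-39) - 13 = 39/19 - 13 = -208/19 ≈ -10.947)
-3473 - M = -3473 - 1*(-208/19) = -3473 + 208/19 = -65779/19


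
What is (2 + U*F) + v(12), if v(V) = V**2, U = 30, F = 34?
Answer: 1166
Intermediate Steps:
(2 + U*F) + v(12) = (2 + 30*34) + 12**2 = (2 + 1020) + 144 = 1022 + 144 = 1166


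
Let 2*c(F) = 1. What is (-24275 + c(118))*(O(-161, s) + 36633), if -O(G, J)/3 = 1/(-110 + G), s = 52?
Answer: -240986215377/271 ≈ -8.8925e+8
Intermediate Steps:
O(G, J) = -3/(-110 + G)
c(F) = 1/2 (c(F) = (1/2)*1 = 1/2)
(-24275 + c(118))*(O(-161, s) + 36633) = (-24275 + 1/2)*(-3/(-110 - 161) + 36633) = -48549*(-3/(-271) + 36633)/2 = -48549*(-3*(-1/271) + 36633)/2 = -48549*(3/271 + 36633)/2 = -48549/2*9927546/271 = -240986215377/271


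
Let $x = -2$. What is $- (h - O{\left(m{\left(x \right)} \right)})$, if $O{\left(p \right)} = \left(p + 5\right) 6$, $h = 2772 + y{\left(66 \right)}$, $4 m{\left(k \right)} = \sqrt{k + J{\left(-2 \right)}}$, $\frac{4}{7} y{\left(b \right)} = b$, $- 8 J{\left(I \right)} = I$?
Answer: $- \frac{5715}{2} + \frac{3 i \sqrt{7}}{4} \approx -2857.5 + 1.9843 i$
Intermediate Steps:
$J{\left(I \right)} = - \frac{I}{8}$
$y{\left(b \right)} = \frac{7 b}{4}$
$m{\left(k \right)} = \frac{\sqrt{\frac{1}{4} + k}}{4}$ ($m{\left(k \right)} = \frac{\sqrt{k - - \frac{1}{4}}}{4} = \frac{\sqrt{k + \frac{1}{4}}}{4} = \frac{\sqrt{\frac{1}{4} + k}}{4}$)
$h = \frac{5775}{2}$ ($h = 2772 + \frac{7}{4} \cdot 66 = 2772 + \frac{231}{2} = \frac{5775}{2} \approx 2887.5$)
$O{\left(p \right)} = 30 + 6 p$ ($O{\left(p \right)} = \left(5 + p\right) 6 = 30 + 6 p$)
$- (h - O{\left(m{\left(x \right)} \right)}) = - (\frac{5775}{2} - \left(30 + 6 \frac{\sqrt{1 + 4 \left(-2\right)}}{8}\right)) = - (\frac{5775}{2} - \left(30 + 6 \frac{\sqrt{1 - 8}}{8}\right)) = - (\frac{5775}{2} - \left(30 + 6 \frac{\sqrt{-7}}{8}\right)) = - (\frac{5775}{2} - \left(30 + 6 \frac{i \sqrt{7}}{8}\right)) = - (\frac{5775}{2} - \left(30 + \frac{3 i \sqrt{7}}{4}\right)) = - (\frac{5715}{2} - \frac{3 i \sqrt{7}}{4}) = - \frac{5715}{2} + \frac{3 i \sqrt{7}}{4}$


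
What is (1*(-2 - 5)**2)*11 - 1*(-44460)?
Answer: 44999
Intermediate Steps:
(1*(-2 - 5)**2)*11 - 1*(-44460) = (1*(-7)**2)*11 + 44460 = (1*49)*11 + 44460 = 49*11 + 44460 = 539 + 44460 = 44999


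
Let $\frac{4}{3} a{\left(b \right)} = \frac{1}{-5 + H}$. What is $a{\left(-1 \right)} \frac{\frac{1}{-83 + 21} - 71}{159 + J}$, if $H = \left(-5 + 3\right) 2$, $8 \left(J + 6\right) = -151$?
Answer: $\frac{119}{2697} \approx 0.044123$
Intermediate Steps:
$J = - \frac{199}{8}$ ($J = -6 + \frac{1}{8} \left(-151\right) = -6 - \frac{151}{8} = - \frac{199}{8} \approx -24.875$)
$H = -4$ ($H = \left(-2\right) 2 = -4$)
$a{\left(b \right)} = - \frac{1}{12}$ ($a{\left(b \right)} = \frac{3}{4 \left(-5 - 4\right)} = \frac{3}{4 \left(-9\right)} = \frac{3}{4} \left(- \frac{1}{9}\right) = - \frac{1}{12}$)
$a{\left(-1 \right)} \frac{\frac{1}{-83 + 21} - 71}{159 + J} = - \frac{\left(\frac{1}{-83 + 21} - 71\right) \frac{1}{159 - \frac{199}{8}}}{12} = - \frac{\left(\frac{1}{-62} - 71\right) \frac{1}{\frac{1073}{8}}}{12} = - \frac{\left(- \frac{1}{62} - 71\right) \frac{8}{1073}}{12} = - \frac{\left(- \frac{4403}{62}\right) \frac{8}{1073}}{12} = \left(- \frac{1}{12}\right) \left(- \frac{476}{899}\right) = \frac{119}{2697}$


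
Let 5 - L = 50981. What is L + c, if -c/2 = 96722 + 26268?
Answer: -296956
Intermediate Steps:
c = -245980 (c = -2*(96722 + 26268) = -2*122990 = -245980)
L = -50976 (L = 5 - 1*50981 = 5 - 50981 = -50976)
L + c = -50976 - 245980 = -296956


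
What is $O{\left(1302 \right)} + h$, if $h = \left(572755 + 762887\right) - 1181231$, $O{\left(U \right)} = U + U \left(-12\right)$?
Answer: $140089$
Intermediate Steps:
$O{\left(U \right)} = - 11 U$ ($O{\left(U \right)} = U - 12 U = - 11 U$)
$h = 154411$ ($h = 1335642 - 1181231 = 154411$)
$O{\left(1302 \right)} + h = \left(-11\right) 1302 + 154411 = -14322 + 154411 = 140089$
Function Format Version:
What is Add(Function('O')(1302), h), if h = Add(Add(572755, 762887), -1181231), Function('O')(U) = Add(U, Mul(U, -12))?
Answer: 140089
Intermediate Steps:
Function('O')(U) = Mul(-11, U) (Function('O')(U) = Add(U, Mul(-12, U)) = Mul(-11, U))
h = 154411 (h = Add(1335642, -1181231) = 154411)
Add(Function('O')(1302), h) = Add(Mul(-11, 1302), 154411) = Add(-14322, 154411) = 140089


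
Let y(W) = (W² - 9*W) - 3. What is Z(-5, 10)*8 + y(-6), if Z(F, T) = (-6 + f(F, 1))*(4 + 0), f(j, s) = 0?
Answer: -105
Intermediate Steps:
y(W) = -3 + W² - 9*W
Z(F, T) = -24 (Z(F, T) = (-6 + 0)*(4 + 0) = -6*4 = -24)
Z(-5, 10)*8 + y(-6) = -24*8 + (-3 + (-6)² - 9*(-6)) = -192 + (-3 + 36 + 54) = -192 + 87 = -105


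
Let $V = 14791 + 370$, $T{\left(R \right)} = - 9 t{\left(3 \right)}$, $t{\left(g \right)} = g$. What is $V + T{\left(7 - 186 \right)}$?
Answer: $15134$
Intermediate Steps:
$T{\left(R \right)} = -27$ ($T{\left(R \right)} = \left(-9\right) 3 = -27$)
$V = 15161$
$V + T{\left(7 - 186 \right)} = 15161 - 27 = 15134$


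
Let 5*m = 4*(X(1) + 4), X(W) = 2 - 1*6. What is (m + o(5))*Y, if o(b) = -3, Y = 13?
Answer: -39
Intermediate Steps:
X(W) = -4 (X(W) = 2 - 6 = -4)
m = 0 (m = (4*(-4 + 4))/5 = (4*0)/5 = (1/5)*0 = 0)
(m + o(5))*Y = (0 - 3)*13 = -3*13 = -39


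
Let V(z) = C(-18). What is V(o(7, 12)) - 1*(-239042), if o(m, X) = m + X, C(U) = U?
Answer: 239024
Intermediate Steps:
o(m, X) = X + m
V(z) = -18
V(o(7, 12)) - 1*(-239042) = -18 - 1*(-239042) = -18 + 239042 = 239024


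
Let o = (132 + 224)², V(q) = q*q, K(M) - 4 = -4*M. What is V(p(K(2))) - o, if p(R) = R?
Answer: -126720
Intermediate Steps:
K(M) = 4 - 4*M
V(q) = q²
o = 126736 (o = 356² = 126736)
V(p(K(2))) - o = (4 - 4*2)² - 1*126736 = (4 - 8)² - 126736 = (-4)² - 126736 = 16 - 126736 = -126720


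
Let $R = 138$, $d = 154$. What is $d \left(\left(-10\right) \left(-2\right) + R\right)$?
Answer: $24332$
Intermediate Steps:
$d \left(\left(-10\right) \left(-2\right) + R\right) = 154 \left(\left(-10\right) \left(-2\right) + 138\right) = 154 \left(20 + 138\right) = 154 \cdot 158 = 24332$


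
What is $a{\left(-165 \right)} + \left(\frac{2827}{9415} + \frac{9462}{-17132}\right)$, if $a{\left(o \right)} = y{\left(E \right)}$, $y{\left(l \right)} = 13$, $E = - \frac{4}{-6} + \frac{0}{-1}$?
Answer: $\frac{1028109287}{80648890} \approx 12.748$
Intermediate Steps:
$E = \frac{2}{3}$ ($E = \left(-4\right) \left(- \frac{1}{6}\right) + 0 \left(-1\right) = \frac{2}{3} + 0 = \frac{2}{3} \approx 0.66667$)
$a{\left(o \right)} = 13$
$a{\left(-165 \right)} + \left(\frac{2827}{9415} + \frac{9462}{-17132}\right) = 13 + \left(\frac{2827}{9415} + \frac{9462}{-17132}\right) = 13 + \left(2827 \cdot \frac{1}{9415} + 9462 \left(- \frac{1}{17132}\right)\right) = 13 + \left(\frac{2827}{9415} - \frac{4731}{8566}\right) = 13 - \frac{20326283}{80648890} = \frac{1028109287}{80648890}$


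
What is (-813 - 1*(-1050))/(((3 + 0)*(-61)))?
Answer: -79/61 ≈ -1.2951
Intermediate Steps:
(-813 - 1*(-1050))/(((3 + 0)*(-61))) = (-813 + 1050)/((3*(-61))) = 237/(-183) = 237*(-1/183) = -79/61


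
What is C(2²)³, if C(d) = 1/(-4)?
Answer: -1/64 ≈ -0.015625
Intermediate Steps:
C(d) = -¼ (C(d) = 1*(-¼) = -¼)
C(2²)³ = (-¼)³ = -1/64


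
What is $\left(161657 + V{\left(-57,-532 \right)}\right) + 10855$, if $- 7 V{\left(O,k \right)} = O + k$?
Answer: $\frac{1208173}{7} \approx 1.726 \cdot 10^{5}$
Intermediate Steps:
$V{\left(O,k \right)} = - \frac{O}{7} - \frac{k}{7}$ ($V{\left(O,k \right)} = - \frac{O + k}{7} = - \frac{O}{7} - \frac{k}{7}$)
$\left(161657 + V{\left(-57,-532 \right)}\right) + 10855 = \left(161657 - - \frac{589}{7}\right) + 10855 = \left(161657 + \left(\frac{57}{7} + 76\right)\right) + 10855 = \left(161657 + \frac{589}{7}\right) + 10855 = \frac{1132188}{7} + 10855 = \frac{1208173}{7}$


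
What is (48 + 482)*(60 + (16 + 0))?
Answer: 40280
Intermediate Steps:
(48 + 482)*(60 + (16 + 0)) = 530*(60 + 16) = 530*76 = 40280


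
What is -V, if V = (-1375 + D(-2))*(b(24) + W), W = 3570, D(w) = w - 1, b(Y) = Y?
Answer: 4952532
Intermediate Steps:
D(w) = -1 + w
V = -4952532 (V = (-1375 + (-1 - 2))*(24 + 3570) = (-1375 - 3)*3594 = -1378*3594 = -4952532)
-V = -1*(-4952532) = 4952532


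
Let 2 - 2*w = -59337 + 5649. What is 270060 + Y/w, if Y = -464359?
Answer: 1035613763/3835 ≈ 2.7004e+5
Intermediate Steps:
w = 26845 (w = 1 - (-59337 + 5649)/2 = 1 - ½*(-53688) = 1 + 26844 = 26845)
270060 + Y/w = 270060 - 464359/26845 = 270060 - 464359*1/26845 = 270060 - 66337/3835 = 1035613763/3835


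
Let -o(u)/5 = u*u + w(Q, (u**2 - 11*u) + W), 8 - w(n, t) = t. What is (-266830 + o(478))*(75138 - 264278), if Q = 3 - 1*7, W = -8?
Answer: 55455848000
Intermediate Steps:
Q = -4 (Q = 3 - 7 = -4)
w(n, t) = 8 - t
o(u) = -80 - 55*u (o(u) = -5*(u*u + (8 - ((u**2 - 11*u) - 8))) = -5*(u**2 + (8 - (-8 + u**2 - 11*u))) = -5*(u**2 + (8 + (8 - u**2 + 11*u))) = -5*(u**2 + (16 - u**2 + 11*u)) = -5*(16 + 11*u) = -80 - 55*u)
(-266830 + o(478))*(75138 - 264278) = (-266830 + (-80 - 55*478))*(75138 - 264278) = (-266830 + (-80 - 26290))*(-189140) = (-266830 - 26370)*(-189140) = -293200*(-189140) = 55455848000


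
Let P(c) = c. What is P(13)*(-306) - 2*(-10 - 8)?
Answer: -3942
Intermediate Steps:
P(13)*(-306) - 2*(-10 - 8) = 13*(-306) - 2*(-10 - 8) = -3978 - 2*(-18) = -3978 + 36 = -3942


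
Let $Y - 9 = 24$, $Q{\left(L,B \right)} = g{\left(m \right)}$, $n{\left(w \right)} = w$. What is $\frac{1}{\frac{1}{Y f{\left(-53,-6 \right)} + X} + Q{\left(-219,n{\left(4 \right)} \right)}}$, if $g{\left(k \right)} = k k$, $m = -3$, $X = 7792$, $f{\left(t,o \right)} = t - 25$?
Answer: $\frac{5218}{46963} \approx 0.11111$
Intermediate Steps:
$f{\left(t,o \right)} = -25 + t$
$g{\left(k \right)} = k^{2}$
$Q{\left(L,B \right)} = 9$ ($Q{\left(L,B \right)} = \left(-3\right)^{2} = 9$)
$Y = 33$ ($Y = 9 + 24 = 33$)
$\frac{1}{\frac{1}{Y f{\left(-53,-6 \right)} + X} + Q{\left(-219,n{\left(4 \right)} \right)}} = \frac{1}{\frac{1}{33 \left(-25 - 53\right) + 7792} + 9} = \frac{1}{\frac{1}{33 \left(-78\right) + 7792} + 9} = \frac{1}{\frac{1}{-2574 + 7792} + 9} = \frac{1}{\frac{1}{5218} + 9} = \frac{1}{\frac{46963}{5218}} = \frac{5218}{46963}$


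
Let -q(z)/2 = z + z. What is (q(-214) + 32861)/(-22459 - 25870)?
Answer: -33717/48329 ≈ -0.69766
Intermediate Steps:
q(z) = -4*z (q(z) = -2*(z + z) = -4*z)
(q(-214) + 32861)/(-22459 - 25870) = (-4*(-214) + 32861)/(-22459 - 25870) = (856 + 32861)/(-48329) = 33717*(-1/48329) = -33717/48329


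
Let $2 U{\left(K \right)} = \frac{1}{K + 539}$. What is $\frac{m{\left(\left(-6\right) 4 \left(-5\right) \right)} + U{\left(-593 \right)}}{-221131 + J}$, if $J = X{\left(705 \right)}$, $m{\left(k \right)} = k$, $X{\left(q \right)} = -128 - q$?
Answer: $- \frac{12959}{23972112} \approx -0.00054059$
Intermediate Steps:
$J = -833$ ($J = -128 - 705 = -833$)
$U{\left(K \right)} = \frac{1}{2 \left(539 + K\right)}$ ($U{\left(K \right)} = \frac{1}{2 \left(K + 539\right)} = \frac{1}{2 \left(539 + K\right)}$)
$\frac{m{\left(\left(-6\right) 4 \left(-5\right) \right)} + U{\left(-593 \right)}}{-221131 + J} = \frac{\left(-6\right) 4 \left(-5\right) + \frac{1}{2 \left(539 - 593\right)}}{-221131 - 833} = \frac{\left(-24\right) \left(-5\right) + \frac{1}{2 \left(-54\right)}}{-221964} = \left(120 + \frac{1}{2} \left(- \frac{1}{54}\right)\right) \left(- \frac{1}{221964}\right) = \left(120 - \frac{1}{108}\right) \left(- \frac{1}{221964}\right) = \frac{12959}{108} \left(- \frac{1}{221964}\right) = - \frac{12959}{23972112}$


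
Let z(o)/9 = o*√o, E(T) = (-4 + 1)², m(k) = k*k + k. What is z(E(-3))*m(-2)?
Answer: 486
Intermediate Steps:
m(k) = k + k² (m(k) = k² + k = k + k²)
E(T) = 9 (E(T) = (-3)² = 9)
z(o) = 9*o^(3/2) (z(o) = 9*(o*√o) = 9*o^(3/2))
z(E(-3))*m(-2) = (9*9^(3/2))*(-2*(1 - 2)) = (9*27)*(-2*(-1)) = 243*2 = 486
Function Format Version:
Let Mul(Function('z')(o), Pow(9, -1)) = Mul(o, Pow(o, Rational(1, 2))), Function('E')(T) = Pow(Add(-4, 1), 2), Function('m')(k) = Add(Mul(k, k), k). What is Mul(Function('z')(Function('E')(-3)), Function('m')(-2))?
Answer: 486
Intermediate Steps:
Function('m')(k) = Add(k, Pow(k, 2)) (Function('m')(k) = Add(Pow(k, 2), k) = Add(k, Pow(k, 2)))
Function('E')(T) = 9 (Function('E')(T) = Pow(-3, 2) = 9)
Function('z')(o) = Mul(9, Pow(o, Rational(3, 2))) (Function('z')(o) = Mul(9, Mul(o, Pow(o, Rational(1, 2)))) = Mul(9, Pow(o, Rational(3, 2))))
Mul(Function('z')(Function('E')(-3)), Function('m')(-2)) = Mul(Mul(9, Pow(9, Rational(3, 2))), Mul(-2, Add(1, -2))) = Mul(Mul(9, 27), Mul(-2, -1)) = Mul(243, 2) = 486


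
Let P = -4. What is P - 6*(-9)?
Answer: 50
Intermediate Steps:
P - 6*(-9) = -4 - 6*(-9) = -4 + 54 = 50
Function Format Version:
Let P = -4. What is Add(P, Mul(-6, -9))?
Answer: 50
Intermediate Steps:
Add(P, Mul(-6, -9)) = Add(-4, Mul(-6, -9)) = Add(-4, 54) = 50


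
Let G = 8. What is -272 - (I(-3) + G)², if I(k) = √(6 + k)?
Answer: -339 - 16*√3 ≈ -366.71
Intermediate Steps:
-272 - (I(-3) + G)² = -272 - (√(6 - 3) + 8)² = -272 - (√3 + 8)² = -272 - (8 + √3)²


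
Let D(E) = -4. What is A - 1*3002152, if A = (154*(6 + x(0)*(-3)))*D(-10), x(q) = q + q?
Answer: -3005848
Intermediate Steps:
x(q) = 2*q
A = -3696 (A = (154*(6 + (2*0)*(-3)))*(-4) = (154*(6 + 0*(-3)))*(-4) = (154*(6 + 0))*(-4) = (154*6)*(-4) = 924*(-4) = -3696)
A - 1*3002152 = -3696 - 1*3002152 = -3696 - 3002152 = -3005848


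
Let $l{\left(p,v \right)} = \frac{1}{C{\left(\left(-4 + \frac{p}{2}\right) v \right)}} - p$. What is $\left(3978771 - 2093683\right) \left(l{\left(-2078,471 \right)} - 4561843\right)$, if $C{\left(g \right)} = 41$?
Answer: $- \frac{352417887772032}{41} \approx -8.5956 \cdot 10^{12}$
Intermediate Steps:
$l{\left(p,v \right)} = \frac{1}{41} - p$
$\left(3978771 - 2093683\right) \left(l{\left(-2078,471 \right)} - 4561843\right) = \left(3978771 - 2093683\right) \left(\left(\frac{1}{41} - -2078\right) - 4561843\right) = 1885088 \left(\left(\frac{1}{41} + 2078\right) - 4561843\right) = 1885088 \left(\frac{85199}{41} - 4561843\right) = 1885088 \left(- \frac{186950364}{41}\right) = - \frac{352417887772032}{41}$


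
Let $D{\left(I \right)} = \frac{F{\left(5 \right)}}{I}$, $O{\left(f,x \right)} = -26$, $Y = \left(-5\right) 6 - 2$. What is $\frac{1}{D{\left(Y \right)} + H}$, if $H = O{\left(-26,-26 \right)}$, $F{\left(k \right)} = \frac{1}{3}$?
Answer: $- \frac{96}{2497} \approx -0.038446$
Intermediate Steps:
$F{\left(k \right)} = \frac{1}{3}$
$Y = -32$ ($Y = -30 - 2 = -32$)
$H = -26$
$D{\left(I \right)} = \frac{1}{3 I}$
$\frac{1}{D{\left(Y \right)} + H} = \frac{1}{\frac{1}{3 \left(-32\right)} - 26} = \frac{1}{\frac{1}{3} \left(- \frac{1}{32}\right) - 26} = \frac{1}{- \frac{1}{96} - 26} = \frac{1}{- \frac{2497}{96}} = - \frac{96}{2497}$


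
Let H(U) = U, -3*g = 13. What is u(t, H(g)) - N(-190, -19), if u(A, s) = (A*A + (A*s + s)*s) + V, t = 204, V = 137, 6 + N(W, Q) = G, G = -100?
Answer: 411376/9 ≈ 45708.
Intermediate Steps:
N(W, Q) = -106 (N(W, Q) = -6 - 100 = -106)
g = -13/3 (g = -1/3*13 = -13/3 ≈ -4.3333)
u(A, s) = 137 + A**2 + s*(s + A*s) (u(A, s) = (A*A + (A*s + s)*s) + 137 = (A**2 + (s + A*s)*s) + 137 = (A**2 + s*(s + A*s)) + 137 = 137 + A**2 + s*(s + A*s))
u(t, H(g)) - N(-190, -19) = (137 + 204**2 + (-13/3)**2 + 204*(-13/3)**2) - 1*(-106) = (137 + 41616 + 169/9 + 204*(169/9)) + 106 = (137 + 41616 + 169/9 + 11492/3) + 106 = 410422/9 + 106 = 411376/9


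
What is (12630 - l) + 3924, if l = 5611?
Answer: 10943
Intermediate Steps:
(12630 - l) + 3924 = (12630 - 1*5611) + 3924 = (12630 - 5611) + 3924 = 7019 + 3924 = 10943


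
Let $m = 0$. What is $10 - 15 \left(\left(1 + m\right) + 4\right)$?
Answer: $-65$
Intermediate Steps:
$10 - 15 \left(\left(1 + m\right) + 4\right) = 10 - 15 \left(\left(1 + 0\right) + 4\right) = 10 - 15 \left(1 + 4\right) = 10 - 75 = -65$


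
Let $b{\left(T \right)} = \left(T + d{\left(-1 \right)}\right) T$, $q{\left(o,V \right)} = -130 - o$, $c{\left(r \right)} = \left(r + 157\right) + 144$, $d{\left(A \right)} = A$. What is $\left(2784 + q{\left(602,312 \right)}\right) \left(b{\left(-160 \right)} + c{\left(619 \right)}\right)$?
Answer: $54747360$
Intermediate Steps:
$c{\left(r \right)} = 301 + r$ ($c{\left(r \right)} = \left(157 + r\right) + 144 = 301 + r$)
$b{\left(T \right)} = T \left(-1 + T\right)$ ($b{\left(T \right)} = \left(T - 1\right) T = \left(-1 + T\right) T = T \left(-1 + T\right)$)
$\left(2784 + q{\left(602,312 \right)}\right) \left(b{\left(-160 \right)} + c{\left(619 \right)}\right) = \left(2784 - 732\right) \left(- 160 \left(-1 - 160\right) + \left(301 + 619\right)\right) = \left(2784 - 732\right) \left(\left(-160\right) \left(-161\right) + 920\right) = \left(2784 - 732\right) \left(25760 + 920\right) = 2052 \cdot 26680 = 54747360$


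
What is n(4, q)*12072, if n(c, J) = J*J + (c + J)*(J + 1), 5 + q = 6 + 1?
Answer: 265584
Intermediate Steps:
q = 2 (q = -5 + (6 + 1) = -5 + 7 = 2)
n(c, J) = J² + (1 + J)*(J + c) (n(c, J) = J² + (J + c)*(1 + J) = J² + (1 + J)*(J + c))
n(4, q)*12072 = (2 + 4 + 2*2² + 2*4)*12072 = (2 + 4 + 2*4 + 8)*12072 = (2 + 4 + 8 + 8)*12072 = 22*12072 = 265584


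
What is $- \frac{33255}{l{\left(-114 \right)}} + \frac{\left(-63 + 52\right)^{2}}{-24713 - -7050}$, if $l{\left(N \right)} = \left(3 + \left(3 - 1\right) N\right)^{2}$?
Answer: $- \frac{13189082}{19870875} \approx -0.66374$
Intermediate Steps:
$l{\left(N \right)} = \left(3 + 2 N\right)^{2}$
$- \frac{33255}{l{\left(-114 \right)}} + \frac{\left(-63 + 52\right)^{2}}{-24713 - -7050} = - \frac{33255}{\left(3 + 2 \left(-114\right)\right)^{2}} + \frac{\left(-63 + 52\right)^{2}}{-24713 - -7050} = - \frac{33255}{\left(3 - 228\right)^{2}} + \frac{\left(-11\right)^{2}}{-24713 + 7050} = - \frac{33255}{\left(-225\right)^{2}} + \frac{121}{-17663} = - \frac{33255}{50625} + 121 \left(- \frac{1}{17663}\right) = \left(-33255\right) \frac{1}{50625} - \frac{121}{17663} = - \frac{739}{1125} - \frac{121}{17663} = - \frac{13189082}{19870875}$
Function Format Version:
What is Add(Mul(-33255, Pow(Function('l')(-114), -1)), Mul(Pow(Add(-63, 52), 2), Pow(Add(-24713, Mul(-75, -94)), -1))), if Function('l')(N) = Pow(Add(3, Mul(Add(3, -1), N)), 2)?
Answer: Rational(-13189082, 19870875) ≈ -0.66374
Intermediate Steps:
Function('l')(N) = Pow(Add(3, Mul(2, N)), 2)
Add(Mul(-33255, Pow(Function('l')(-114), -1)), Mul(Pow(Add(-63, 52), 2), Pow(Add(-24713, Mul(-75, -94)), -1))) = Add(Mul(-33255, Pow(Pow(Add(3, Mul(2, -114)), 2), -1)), Mul(Pow(Add(-63, 52), 2), Pow(Add(-24713, Mul(-75, -94)), -1))) = Add(Mul(-33255, Pow(Pow(Add(3, -228), 2), -1)), Mul(Pow(-11, 2), Pow(Add(-24713, 7050), -1))) = Add(Mul(-33255, Pow(Pow(-225, 2), -1)), Mul(121, Pow(-17663, -1))) = Add(Mul(-33255, Pow(50625, -1)), Mul(121, Rational(-1, 17663))) = Add(Mul(-33255, Rational(1, 50625)), Rational(-121, 17663)) = Add(Rational(-739, 1125), Rational(-121, 17663)) = Rational(-13189082, 19870875)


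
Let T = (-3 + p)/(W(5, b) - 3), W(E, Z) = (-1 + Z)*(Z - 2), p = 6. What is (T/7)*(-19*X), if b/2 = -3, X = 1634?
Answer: -93138/371 ≈ -251.05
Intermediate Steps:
b = -6 (b = 2*(-3) = -6)
W(E, Z) = (-1 + Z)*(-2 + Z)
T = 3/53 (T = (-3 + 6)/((2 + (-6)² - 3*(-6)) - 3) = 3/((2 + 36 + 18) - 3) = 3/(56 - 3) = 3/53 ≈ 0.056604)
(T/7)*(-19*X) = ((3/53)/7)*(-19*1634) = ((3/53)*(⅐))*(-31046) = (3/371)*(-31046) = -93138/371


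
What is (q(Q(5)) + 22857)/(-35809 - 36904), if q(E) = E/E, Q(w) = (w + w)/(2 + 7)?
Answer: -22858/72713 ≈ -0.31436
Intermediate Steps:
Q(w) = 2*w/9 (Q(w) = (2*w)/9 = (2*w)*(⅑) = 2*w/9)
q(E) = 1
(q(Q(5)) + 22857)/(-35809 - 36904) = (1 + 22857)/(-35809 - 36904) = 22858/(-72713) = 22858*(-1/72713) = -22858/72713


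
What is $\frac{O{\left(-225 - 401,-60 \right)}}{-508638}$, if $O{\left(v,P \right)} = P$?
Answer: $\frac{10}{84773} \approx 0.00011796$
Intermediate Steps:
$\frac{O{\left(-225 - 401,-60 \right)}}{-508638} = - \frac{60}{-508638} = \left(-60\right) \left(- \frac{1}{508638}\right) = \frac{10}{84773}$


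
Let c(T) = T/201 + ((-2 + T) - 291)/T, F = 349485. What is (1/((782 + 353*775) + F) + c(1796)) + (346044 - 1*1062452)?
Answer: -80668040395630231/112602233316 ≈ -7.1640e+5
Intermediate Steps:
c(T) = T/201 + (-293 + T)/T (c(T) = T*(1/201) + (-293 + T)/T = T/201 + (-293 + T)/T)
(1/((782 + 353*775) + F) + c(1796)) + (346044 - 1*1062452) = (1/((782 + 353*775) + 349485) + (1 - 293/1796 + (1/201)*1796)) + (346044 - 1*1062452) = (1/((782 + 273575) + 349485) + (1 - 293*1/1796 + 1796/201)) + (346044 - 1062452) = (1/(274357 + 349485) + (1 - 293/1796 + 1796/201)) - 716408 = (1/623842 + 3527719/360996) - 716408 = 1100369818697/112602233316 - 716408 = -80668040395630231/112602233316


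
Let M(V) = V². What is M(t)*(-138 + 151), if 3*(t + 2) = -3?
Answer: 117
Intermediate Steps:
t = -3 (t = -2 + (⅓)*(-3) = -2 - 1 = -3)
M(t)*(-138 + 151) = (-3)²*(-138 + 151) = 9*13 = 117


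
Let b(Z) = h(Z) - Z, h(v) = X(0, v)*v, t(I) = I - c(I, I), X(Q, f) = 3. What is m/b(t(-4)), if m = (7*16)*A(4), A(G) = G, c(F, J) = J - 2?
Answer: 112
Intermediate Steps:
c(F, J) = -2 + J
t(I) = 2 (t(I) = I - (-2 + I) = I + (2 - I) = 2)
h(v) = 3*v
m = 448 (m = (7*16)*4 = 112*4 = 448)
b(Z) = 2*Z (b(Z) = 3*Z - Z = 2*Z)
m/b(t(-4)) = 448/((2*2)) = 448/4 = 448*(¼) = 112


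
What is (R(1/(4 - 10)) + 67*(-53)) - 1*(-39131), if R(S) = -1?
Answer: 35579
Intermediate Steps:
(R(1/(4 - 10)) + 67*(-53)) - 1*(-39131) = (-1 + 67*(-53)) - 1*(-39131) = (-1 - 3551) + 39131 = -3552 + 39131 = 35579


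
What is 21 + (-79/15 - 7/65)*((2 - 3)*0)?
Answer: 21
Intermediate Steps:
21 + (-79/15 - 7/65)*((2 - 3)*0) = 21 + (-79*1/15 - 7*1/65)*(-1*0) = 21 + (-79/15 - 7/65)*0 = 21 - 1048/195*0 = 21 + 0 = 21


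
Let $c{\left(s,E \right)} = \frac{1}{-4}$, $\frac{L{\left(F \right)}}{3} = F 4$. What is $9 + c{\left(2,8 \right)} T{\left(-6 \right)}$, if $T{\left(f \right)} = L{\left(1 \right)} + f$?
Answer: $\frac{15}{2} \approx 7.5$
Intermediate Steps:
$L{\left(F \right)} = 12 F$ ($L{\left(F \right)} = 3 F 4 = 3 \cdot 4 F = 12 F$)
$c{\left(s,E \right)} = - \frac{1}{4}$
$T{\left(f \right)} = 12 + f$ ($T{\left(f \right)} = 12 \cdot 1 + f = 12 + f$)
$9 + c{\left(2,8 \right)} T{\left(-6 \right)} = 9 - \frac{12 - 6}{4} = 9 - \frac{3}{2} = \frac{15}{2}$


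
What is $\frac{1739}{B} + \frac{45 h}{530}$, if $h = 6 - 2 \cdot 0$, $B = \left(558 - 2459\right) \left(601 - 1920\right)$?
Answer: $\frac{67792480}{132893207} \approx 0.51013$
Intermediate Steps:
$B = 2507419$ ($B = \left(-1901\right) \left(-1319\right) = 2507419$)
$h = 6$ ($h = 6 - 0 = 6 + 0 = 6$)
$\frac{1739}{B} + \frac{45 h}{530} = \frac{1739}{2507419} + \frac{45 \cdot 6}{530} = 1739 \cdot \frac{1}{2507419} + 270 \cdot \frac{1}{530} = \frac{1739}{2507419} + \frac{27}{53} = \frac{67792480}{132893207}$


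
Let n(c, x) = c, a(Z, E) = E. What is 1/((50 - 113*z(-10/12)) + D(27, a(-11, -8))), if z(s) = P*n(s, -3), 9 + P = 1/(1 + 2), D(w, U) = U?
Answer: -9/6967 ≈ -0.0012918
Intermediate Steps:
P = -26/3 (P = -9 + 1/(1 + 2) = -9 + 1/3 = -9 + ⅓ = -26/3 ≈ -8.6667)
z(s) = -26*s/3
1/((50 - 113*z(-10/12)) + D(27, a(-11, -8))) = 1/((50 - (-2938)*(-10/12)/3) - 8) = 1/((50 - (-2938)*(-10*1/12)/3) - 8) = 1/((50 - (-2938)*(-5)/(3*6)) - 8) = 1/((50 - 113*65/9) - 8) = 1/((50 - 7345/9) - 8) = 1/(-6895/9 - 8) = 1/(-6967/9) = -9/6967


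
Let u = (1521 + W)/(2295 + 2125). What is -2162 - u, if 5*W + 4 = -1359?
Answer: -23893221/11050 ≈ -2162.3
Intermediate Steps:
W = -1363/5 (W = -⅘ + (⅕)*(-1359) = -⅘ - 1359/5 = -1363/5 ≈ -272.60)
u = 3121/11050 (u = (1521 - 1363/5)/(2295 + 2125) = (6242/5)/4420 = (6242/5)*(1/4420) = 3121/11050 ≈ 0.28244)
-2162 - u = -2162 - 1*3121/11050 = -2162 - 3121/11050 = -23893221/11050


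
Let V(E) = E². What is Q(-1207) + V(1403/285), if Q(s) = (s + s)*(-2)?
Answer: 394122709/81225 ≈ 4852.2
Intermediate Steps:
Q(s) = -4*s (Q(s) = (2*s)*(-2) = -4*s)
Q(-1207) + V(1403/285) = -4*(-1207) + (1403/285)² = 4828 + (1403*(1/285))² = 4828 + (1403/285)² = 4828 + 1968409/81225 = 394122709/81225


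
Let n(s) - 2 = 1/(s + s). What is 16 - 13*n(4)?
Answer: -93/8 ≈ -11.625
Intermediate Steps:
n(s) = 2 + 1/(2*s) (n(s) = 2 + 1/(s + s) = 2 + 1/(2*s))
16 - 13*n(4) = 16 - 13*(2 + (1/2)/4) = 16 - 13*(2 + (1/2)*(1/4)) = 16 - 13*(2 + 1/8) = 16 - 13*17/8 = 16 - 221/8 = -93/8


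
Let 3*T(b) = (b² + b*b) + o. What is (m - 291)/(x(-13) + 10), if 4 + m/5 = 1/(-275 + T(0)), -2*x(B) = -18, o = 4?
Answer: -255346/15599 ≈ -16.369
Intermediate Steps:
x(B) = 9 (x(B) = -½*(-18) = 9)
T(b) = 4/3 + 2*b²/3 (T(b) = ((b² + b*b) + 4)/3 = ((b² + b²) + 4)/3 = (2*b² + 4)/3 = (4 + 2*b²)/3 = 4/3 + 2*b²/3)
m = -16435/821 (m = -20 + 5/(-275 + (4/3 + (⅔)*0²)) = -20 + 5/(-275 + (4/3 + (⅔)*0)) = -20 + 5/(-275 + (4/3 + 0)) = -20 + 5/(-275 + 4/3) = -20 + 5/(-821/3) = -20 + 5*(-3/821) = -20 - 15/821 = -16435/821 ≈ -20.018)
(m - 291)/(x(-13) + 10) = (-16435/821 - 291)/(9 + 10) = -255346/821/19 = -255346/821*1/19 = -255346/15599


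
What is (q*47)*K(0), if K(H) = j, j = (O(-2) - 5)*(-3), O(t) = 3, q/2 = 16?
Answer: 9024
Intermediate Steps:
q = 32 (q = 2*16 = 32)
j = 6 (j = (3 - 5)*(-3) = -2*(-3) = 6)
K(H) = 6
(q*47)*K(0) = (32*47)*6 = 1504*6 = 9024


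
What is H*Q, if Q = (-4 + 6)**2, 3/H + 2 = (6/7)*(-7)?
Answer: -3/2 ≈ -1.5000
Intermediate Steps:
H = -3/8 (H = 3/(-2 + (6/7)*(-7)) = 3/(-2 - 6) = 3/(-8) = 3*(-1/8) = -3/8 ≈ -0.37500)
Q = 4 (Q = 2**2 = 4)
H*Q = -3/8*4 = -3/2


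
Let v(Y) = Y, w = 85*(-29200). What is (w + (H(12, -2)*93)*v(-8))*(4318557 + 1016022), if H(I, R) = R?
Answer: -13232487224448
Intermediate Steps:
w = -2482000
(w + (H(12, -2)*93)*v(-8))*(4318557 + 1016022) = (-2482000 - 2*93*(-8))*(4318557 + 1016022) = (-2482000 - 186*(-8))*5334579 = (-2482000 + 1488)*5334579 = -2480512*5334579 = -13232487224448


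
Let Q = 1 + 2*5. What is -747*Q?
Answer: -8217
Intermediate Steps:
Q = 11 (Q = 1 + 10 = 11)
-747*Q = -747*11 = -8217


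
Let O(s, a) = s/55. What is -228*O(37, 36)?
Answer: -8436/55 ≈ -153.38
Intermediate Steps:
O(s, a) = s/55 (O(s, a) = s*(1/55) = s/55)
-228*O(37, 36) = -228*37/55 = -8436/55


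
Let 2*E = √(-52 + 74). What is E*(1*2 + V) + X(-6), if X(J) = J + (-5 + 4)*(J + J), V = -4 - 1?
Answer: 6 - 3*√22/2 ≈ -1.0356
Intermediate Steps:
V = -5
X(J) = -J (X(J) = J - 2*J = -J)
E = √22/2 (E = √(-52 + 74)/2 = √22/2 ≈ 2.3452)
E*(1*2 + V) + X(-6) = (√22/2)*(1*2 - 5) - 1*(-6) = (√22/2)*(2 - 5) + 6 = (√22/2)*(-3) + 6 = -3*√22/2 + 6 = 6 - 3*√22/2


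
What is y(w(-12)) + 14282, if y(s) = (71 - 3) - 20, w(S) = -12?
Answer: 14330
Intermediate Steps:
y(s) = 48 (y(s) = 68 - 20 = 48)
y(w(-12)) + 14282 = 48 + 14282 = 14330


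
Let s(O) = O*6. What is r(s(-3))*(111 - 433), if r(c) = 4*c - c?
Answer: 17388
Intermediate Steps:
s(O) = 6*O
r(c) = 3*c
r(s(-3))*(111 - 433) = (3*(6*(-3)))*(111 - 433) = (3*(-18))*(-322) = -54*(-322) = 17388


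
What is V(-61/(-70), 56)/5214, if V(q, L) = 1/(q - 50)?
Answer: -35/8965473 ≈ -3.9039e-6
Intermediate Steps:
V(q, L) = 1/(-50 + q)
V(-61/(-70), 56)/5214 = 1/(-50 - 61/(-70)*5214) = (1/5214)/(-50 - 61*(-1/70)) = (1/5214)/(-50 + 61/70) = (1/5214)/(-3439/70) = -70/3439*1/5214 = -35/8965473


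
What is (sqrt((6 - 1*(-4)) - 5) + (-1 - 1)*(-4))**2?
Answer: (8 + sqrt(5))**2 ≈ 104.78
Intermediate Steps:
(sqrt((6 - 1*(-4)) - 5) + (-1 - 1)*(-4))**2 = (sqrt((6 + 4) - 5) - 2*(-4))**2 = (sqrt(10 - 5) + 8)**2 = (sqrt(5) + 8)**2 = (8 + sqrt(5))**2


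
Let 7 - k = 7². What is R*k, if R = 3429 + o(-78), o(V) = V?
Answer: -140742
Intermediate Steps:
k = -42 (k = 7 - 1*7² = 7 - 1*49 = 7 - 49 = -42)
R = 3351 (R = 3429 - 78 = 3351)
R*k = 3351*(-42) = -140742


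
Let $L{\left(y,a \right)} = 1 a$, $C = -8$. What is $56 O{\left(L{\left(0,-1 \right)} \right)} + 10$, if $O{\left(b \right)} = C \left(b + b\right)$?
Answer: $906$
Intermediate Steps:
$L{\left(y,a \right)} = a$
$O{\left(b \right)} = - 16 b$ ($O{\left(b \right)} = - 8 \left(b + b\right) = - 8 \cdot 2 b = - 16 b$)
$56 O{\left(L{\left(0,-1 \right)} \right)} + 10 = 56 \left(\left(-16\right) \left(-1\right)\right) + 10 = 56 \cdot 16 + 10 = 896 + 10 = 906$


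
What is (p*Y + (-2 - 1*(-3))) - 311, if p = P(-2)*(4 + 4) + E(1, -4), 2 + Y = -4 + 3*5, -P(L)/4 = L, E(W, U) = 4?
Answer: 302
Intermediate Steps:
P(L) = -4*L
Y = 9 (Y = -2 + (-4 + 3*5) = -2 + (-4 + 15) = -2 + 11 = 9)
p = 68 (p = (-4*(-2))*(4 + 4) + 4 = 8*8 + 4 = 64 + 4 = 68)
(p*Y + (-2 - 1*(-3))) - 311 = (68*9 + (-2 - 1*(-3))) - 311 = (612 + (-2 + 3)) - 311 = (612 + 1) - 311 = 613 - 311 = 302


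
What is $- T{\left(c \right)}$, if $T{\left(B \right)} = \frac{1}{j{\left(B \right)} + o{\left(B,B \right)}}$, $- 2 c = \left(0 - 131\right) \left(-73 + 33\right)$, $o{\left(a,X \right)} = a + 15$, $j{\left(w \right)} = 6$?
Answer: $\frac{1}{2599} \approx 0.00038476$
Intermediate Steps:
$o{\left(a,X \right)} = 15 + a$
$c = -2620$ ($c = - \frac{\left(0 - 131\right) \left(-73 + 33\right)}{2} = - \frac{\left(-131\right) \left(-40\right)}{2} = \left(- \frac{1}{2}\right) 5240 = -2620$)
$T{\left(B \right)} = \frac{1}{21 + B}$ ($T{\left(B \right)} = \frac{1}{6 + \left(15 + B\right)} = \frac{1}{21 + B}$)
$- T{\left(c \right)} = - \frac{1}{21 - 2620} = - \frac{1}{-2599} = \left(-1\right) \left(- \frac{1}{2599}\right) = \frac{1}{2599}$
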